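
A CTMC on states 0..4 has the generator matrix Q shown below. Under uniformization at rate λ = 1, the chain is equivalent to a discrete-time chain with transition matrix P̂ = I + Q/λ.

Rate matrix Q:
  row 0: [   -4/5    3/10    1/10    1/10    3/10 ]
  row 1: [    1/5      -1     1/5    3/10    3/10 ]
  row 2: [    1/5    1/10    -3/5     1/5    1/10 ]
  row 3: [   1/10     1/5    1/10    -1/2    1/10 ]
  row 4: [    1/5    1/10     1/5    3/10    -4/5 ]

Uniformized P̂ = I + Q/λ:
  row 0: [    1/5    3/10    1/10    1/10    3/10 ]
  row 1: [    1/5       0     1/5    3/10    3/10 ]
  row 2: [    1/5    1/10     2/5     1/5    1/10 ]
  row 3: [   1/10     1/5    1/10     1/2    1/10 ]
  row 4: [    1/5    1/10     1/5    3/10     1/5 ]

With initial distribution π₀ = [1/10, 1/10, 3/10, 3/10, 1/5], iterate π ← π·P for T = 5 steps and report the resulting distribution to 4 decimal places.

t=0: π = [0.1000, 0.1000, 0.3000, 0.3000, 0.2000]
t=1: π = [0.1700, 0.1400, 0.2200, 0.3100, 0.1600]
t=2: π = [0.1690, 0.1510, 0.1960, 0.3060, 0.1780]
t=3: π = [0.1694, 0.1493, 0.1917, 0.3078, 0.1818]
t=4: π = [0.1692, 0.1497, 0.1906, 0.3085, 0.1819]
t=5: π = [0.1691, 0.1497, 0.1904, 0.3088, 0.1820]

π = [0.1691, 0.1497, 0.1904, 0.3088, 0.1820]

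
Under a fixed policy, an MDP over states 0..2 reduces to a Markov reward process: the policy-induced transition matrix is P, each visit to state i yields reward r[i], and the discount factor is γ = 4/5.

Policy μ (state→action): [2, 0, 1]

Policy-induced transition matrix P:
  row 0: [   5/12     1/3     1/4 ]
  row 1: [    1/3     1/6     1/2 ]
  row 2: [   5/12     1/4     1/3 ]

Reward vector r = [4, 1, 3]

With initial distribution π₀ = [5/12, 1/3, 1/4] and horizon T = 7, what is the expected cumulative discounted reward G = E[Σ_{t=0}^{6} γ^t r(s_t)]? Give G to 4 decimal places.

t=0: π = [0.4167, 0.3333, 0.2500], E[r] = 2.7500, γ^t·E[r] = 2.750000, running G = 2.750000
t=1: π = [0.3889, 0.2569, 0.3542], E[r] = 2.8750, γ^t·E[r] = 2.300000, running G = 5.050000
t=2: π = [0.3953, 0.2610, 0.3438], E[r] = 2.8733, γ^t·E[r] = 1.838889, running G = 6.888889
t=3: π = [0.3949, 0.2612, 0.3439], E[r] = 2.8725, γ^t·E[r] = 1.470741, running G = 8.359630
t=4: π = [0.3949, 0.2611, 0.3440], E[r] = 2.8726, γ^t·E[r] = 1.176622, running G = 9.536252
t=5: π = [0.3949, 0.2611, 0.3439], E[r] = 2.8726, γ^t·E[r] = 0.941297, running G = 10.477549
t=6: π = [0.3949, 0.2611, 0.3439], E[r] = 2.8726, γ^t·E[r] = 0.753038, running G = 11.230587

G = 11.2306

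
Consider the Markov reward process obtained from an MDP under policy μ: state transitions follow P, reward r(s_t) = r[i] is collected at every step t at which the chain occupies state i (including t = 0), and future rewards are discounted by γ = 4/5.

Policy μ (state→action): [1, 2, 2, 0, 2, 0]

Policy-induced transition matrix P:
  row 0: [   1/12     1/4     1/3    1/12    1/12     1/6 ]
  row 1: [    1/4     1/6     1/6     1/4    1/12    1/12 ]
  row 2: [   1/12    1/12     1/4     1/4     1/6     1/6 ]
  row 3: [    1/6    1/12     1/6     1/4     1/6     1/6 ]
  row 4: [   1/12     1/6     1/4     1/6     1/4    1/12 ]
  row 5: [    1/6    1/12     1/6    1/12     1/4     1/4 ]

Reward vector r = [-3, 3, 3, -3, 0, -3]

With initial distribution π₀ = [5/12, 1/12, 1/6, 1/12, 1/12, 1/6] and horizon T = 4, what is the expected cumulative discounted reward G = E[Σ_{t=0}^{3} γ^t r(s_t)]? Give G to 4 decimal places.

t=0: π = [0.4167, 0.0833, 0.1667, 0.0833, 0.0833, 0.1667], E[r] = -1.2500, γ^t·E[r] = -1.250000, running G = -1.250000
t=1: π = [0.1181, 0.1667, 0.2569, 0.1458, 0.1458, 0.1667], E[r] = -0.0208, γ^t·E[r] = -0.016667, running G = -1.266667
t=2: π = [0.1372, 0.1291, 0.2199, 0.1904, 0.1690, 0.1545], E[r] = -0.3993, γ^t·E[r] = -0.255556, running G = -1.522222
t=3: π = [0.1336, 0.1310, 0.2219, 0.1873, 0.1714, 0.1547], E[r] = -0.3679, γ^t·E[r] = -0.188370, running G = -1.710593

G = -1.7106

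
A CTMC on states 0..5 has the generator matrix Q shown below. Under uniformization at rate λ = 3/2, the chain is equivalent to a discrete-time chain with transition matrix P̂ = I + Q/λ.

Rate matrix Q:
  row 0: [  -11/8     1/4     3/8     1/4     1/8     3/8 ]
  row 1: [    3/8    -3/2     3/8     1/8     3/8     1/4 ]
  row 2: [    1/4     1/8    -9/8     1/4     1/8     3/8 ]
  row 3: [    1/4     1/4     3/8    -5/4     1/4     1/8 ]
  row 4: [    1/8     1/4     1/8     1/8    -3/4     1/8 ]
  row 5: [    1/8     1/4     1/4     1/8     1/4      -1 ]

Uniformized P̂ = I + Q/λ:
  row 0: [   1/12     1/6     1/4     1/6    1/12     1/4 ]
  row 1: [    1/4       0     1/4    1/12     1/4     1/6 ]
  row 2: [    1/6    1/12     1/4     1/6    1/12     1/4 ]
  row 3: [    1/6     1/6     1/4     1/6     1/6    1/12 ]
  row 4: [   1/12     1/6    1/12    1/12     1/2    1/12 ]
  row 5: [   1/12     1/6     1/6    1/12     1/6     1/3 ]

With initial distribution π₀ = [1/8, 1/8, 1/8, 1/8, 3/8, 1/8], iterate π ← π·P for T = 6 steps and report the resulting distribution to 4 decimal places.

π = [0.1312, 0.1289, 0.1958, 0.1206, 0.2256, 0.1979]

t=0: π = [0.1250, 0.1250, 0.1250, 0.1250, 0.3750, 0.1250]
t=1: π = [0.1250, 0.1354, 0.1771, 0.1146, 0.2813, 0.1667]
t=2: π = [0.1302, 0.1293, 0.1892, 0.1181, 0.2465, 0.1866]
t=3: π = [0.1305, 0.1293, 0.1934, 0.1198, 0.2330, 0.1940]
t=4: π = [0.1310, 0.1290, 0.1950, 0.1203, 0.2281, 0.1966]
t=5: π = [0.1311, 0.1289, 0.1956, 0.1205, 0.2263, 0.1976]
t=6: π = [0.1312, 0.1289, 0.1958, 0.1206, 0.2256, 0.1979]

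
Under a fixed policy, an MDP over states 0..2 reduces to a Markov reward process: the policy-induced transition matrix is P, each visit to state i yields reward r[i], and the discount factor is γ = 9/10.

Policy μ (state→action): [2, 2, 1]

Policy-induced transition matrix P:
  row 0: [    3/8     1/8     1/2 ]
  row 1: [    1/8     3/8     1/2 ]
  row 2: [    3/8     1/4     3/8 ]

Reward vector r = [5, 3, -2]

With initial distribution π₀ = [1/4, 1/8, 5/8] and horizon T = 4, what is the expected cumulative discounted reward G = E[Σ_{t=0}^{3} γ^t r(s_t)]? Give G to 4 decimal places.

G = 3.9554

t=0: π = [0.2500, 0.1250, 0.6250], E[r] = 0.3750, γ^t·E[r] = 0.375000, running G = 0.375000
t=1: π = [0.3438, 0.2344, 0.4219], E[r] = 1.5781, γ^t·E[r] = 1.420313, running G = 1.795313
t=2: π = [0.3164, 0.2363, 0.4473], E[r] = 1.3965, γ^t·E[r] = 1.131152, running G = 2.926465
t=3: π = [0.3159, 0.2400, 0.4441], E[r] = 1.4114, γ^t·E[r] = 1.028894, running G = 3.955359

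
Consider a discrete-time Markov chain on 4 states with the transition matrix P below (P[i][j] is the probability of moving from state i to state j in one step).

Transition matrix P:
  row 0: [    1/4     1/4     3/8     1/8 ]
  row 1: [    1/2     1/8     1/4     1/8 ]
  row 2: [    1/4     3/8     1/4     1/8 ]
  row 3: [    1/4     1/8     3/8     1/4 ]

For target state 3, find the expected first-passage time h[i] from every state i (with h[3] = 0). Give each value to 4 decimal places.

First-step conditioning: h[3] = 0; for i ≠ 3, h[i] = 1 + Σ_k P[i][k]·h[k].
  h[0] = 1 + 1/4·h[0] + 1/4·h[1] + 3/8·h[2]
  h[1] = 1 + 1/2·h[0] + 1/8·h[1] + 1/4·h[2]
  h[2] = 1 + 1/4·h[0] + 3/8·h[1] + 1/4·h[2]
Solving the 3×3 linear system over states ≠ 3 gives exactly h = [8, 8, 8, 0] (h[3] = 0 is the target).

h = [8.0000, 8.0000, 8.0000, 0.0000]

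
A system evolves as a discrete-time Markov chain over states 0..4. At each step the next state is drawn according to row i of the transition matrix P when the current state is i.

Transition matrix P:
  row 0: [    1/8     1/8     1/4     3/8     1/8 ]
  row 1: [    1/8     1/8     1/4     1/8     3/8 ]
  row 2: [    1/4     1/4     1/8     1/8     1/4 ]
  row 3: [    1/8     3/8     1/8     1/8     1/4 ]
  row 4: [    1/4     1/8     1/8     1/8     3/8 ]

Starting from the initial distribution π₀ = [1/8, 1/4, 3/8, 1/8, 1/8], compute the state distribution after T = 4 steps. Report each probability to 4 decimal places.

t=0: π = [0.1250, 0.2500, 0.3750, 0.1250, 0.1250]
t=1: π = [0.1875, 0.2031, 0.1719, 0.1563, 0.2813]
t=2: π = [0.1816, 0.1855, 0.1738, 0.1719, 0.2871]
t=3: π = [0.1826, 0.1897, 0.1709, 0.1704, 0.2864]
t=4: π = [0.1822, 0.1890, 0.1715, 0.1707, 0.2867]

π = [0.1822, 0.1890, 0.1715, 0.1707, 0.2867]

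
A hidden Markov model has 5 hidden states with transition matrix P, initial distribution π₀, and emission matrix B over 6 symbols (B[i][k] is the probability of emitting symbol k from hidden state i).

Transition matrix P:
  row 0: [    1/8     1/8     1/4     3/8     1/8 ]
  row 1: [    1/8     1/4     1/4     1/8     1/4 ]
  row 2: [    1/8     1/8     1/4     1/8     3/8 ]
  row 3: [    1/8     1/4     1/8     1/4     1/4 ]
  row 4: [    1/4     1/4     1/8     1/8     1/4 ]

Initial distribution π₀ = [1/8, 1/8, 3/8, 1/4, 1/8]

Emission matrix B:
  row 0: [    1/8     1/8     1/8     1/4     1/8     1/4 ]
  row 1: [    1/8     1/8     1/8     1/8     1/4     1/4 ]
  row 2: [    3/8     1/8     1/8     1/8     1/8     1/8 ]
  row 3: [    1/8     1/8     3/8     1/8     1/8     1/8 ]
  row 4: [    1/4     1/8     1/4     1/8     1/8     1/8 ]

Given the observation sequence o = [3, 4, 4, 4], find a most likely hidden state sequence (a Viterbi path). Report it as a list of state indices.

t=0: δ = [3.125e-02, 1.562e-02, 4.688e-02, 3.125e-02, 1.562e-02]  (obs o_0=3)
t=1: δ = [7.324e-04, 1.953e-03, 1.465e-03, 1.465e-03, 2.197e-03]  ψ = [2, 3, 2, 0, 2]  (obs o_1=4)
t=2: δ = [6.866e-05, 1.373e-04, 6.104e-05, 4.578e-05, 6.866e-05]  ψ = [4, 4, 1, 3, 2]  (obs o_2=4)
t=3: δ = [2.146e-06, 8.583e-06, 4.292e-06, 3.219e-06, 4.292e-06]  ψ = [1, 1, 1, 0, 1]  (obs o_3=4)
backtrack: best end state = 1; path = [2, 4, 1, 1]

path = [2, 4, 1, 1]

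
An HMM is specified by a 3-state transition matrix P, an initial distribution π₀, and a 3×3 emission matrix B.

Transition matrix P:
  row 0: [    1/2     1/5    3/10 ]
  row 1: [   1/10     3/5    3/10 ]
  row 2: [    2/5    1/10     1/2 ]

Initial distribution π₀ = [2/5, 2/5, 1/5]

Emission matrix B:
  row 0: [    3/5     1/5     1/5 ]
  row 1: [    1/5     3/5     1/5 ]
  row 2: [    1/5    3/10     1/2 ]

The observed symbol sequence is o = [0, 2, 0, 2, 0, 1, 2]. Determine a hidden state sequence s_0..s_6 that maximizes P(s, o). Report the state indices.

t=0: δ = [2.400e-01, 8.000e-02, 4.000e-02]  (obs o_0=0)
t=1: δ = [2.400e-02, 9.600e-03, 3.600e-02]  ψ = [0, 0, 0]  (obs o_1=2)
t=2: δ = [8.640e-03, 1.152e-03, 3.600e-03]  ψ = [2, 1, 2]  (obs o_2=0)
t=3: δ = [8.640e-04, 3.456e-04, 1.296e-03]  ψ = [0, 0, 0]  (obs o_3=2)
t=4: δ = [3.110e-04, 4.147e-05, 1.296e-04]  ψ = [2, 1, 2]  (obs o_4=0)
t=5: δ = [3.110e-05, 3.732e-05, 2.799e-05]  ψ = [0, 0, 0]  (obs o_5=1)
t=6: δ = [3.110e-06, 4.479e-06, 6.998e-06]  ψ = [0, 1, 2]  (obs o_6=2)
backtrack: best end state = 2; path = [0, 2, 0, 2, 0, 2, 2]

path = [0, 2, 0, 2, 0, 2, 2]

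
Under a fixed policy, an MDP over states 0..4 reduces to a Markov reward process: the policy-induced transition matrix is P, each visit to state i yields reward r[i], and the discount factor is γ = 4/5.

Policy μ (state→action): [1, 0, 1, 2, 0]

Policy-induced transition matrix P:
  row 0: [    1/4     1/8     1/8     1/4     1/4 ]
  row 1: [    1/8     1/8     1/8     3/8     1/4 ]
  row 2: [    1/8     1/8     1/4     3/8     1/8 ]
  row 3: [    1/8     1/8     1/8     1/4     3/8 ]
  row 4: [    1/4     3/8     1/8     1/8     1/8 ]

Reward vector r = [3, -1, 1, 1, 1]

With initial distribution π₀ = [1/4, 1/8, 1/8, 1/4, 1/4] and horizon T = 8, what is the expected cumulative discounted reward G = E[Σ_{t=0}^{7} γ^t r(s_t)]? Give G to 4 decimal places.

t=0: π = [0.2500, 0.1250, 0.1250, 0.2500, 0.2500], E[r] = 1.2500, γ^t·E[r] = 1.250000, running G = 1.250000
t=1: π = [0.1875, 0.1875, 0.1406, 0.2500, 0.2344], E[r] = 1.0000, γ^t·E[r] = 0.800000, running G = 2.050000
t=2: π = [0.1777, 0.1836, 0.1426, 0.2617, 0.2344], E[r] = 0.9883, γ^t·E[r] = 0.632500, running G = 2.682500
t=3: π = [0.1765, 0.1836, 0.1428, 0.2615, 0.2356], E[r] = 0.9858, γ^t·E[r] = 0.504750, running G = 3.187250
t=4: π = [0.1765, 0.1839, 0.1429, 0.2614, 0.2354], E[r] = 0.9852, γ^t·E[r] = 0.403550, running G = 3.590800
t=5: π = [0.1765, 0.1838, 0.1429, 0.2614, 0.2354], E[r] = 0.9853, γ^t·E[r] = 0.322858, running G = 3.913658
t=6: π = [0.1765, 0.1838, 0.1429, 0.2614, 0.2354], E[r] = 0.9853, γ^t·E[r] = 0.258284, running G = 4.171941
t=7: π = [0.1765, 0.1838, 0.1429, 0.2614, 0.2354], E[r] = 0.9853, γ^t·E[r] = 0.206627, running G = 4.378568

G = 4.3786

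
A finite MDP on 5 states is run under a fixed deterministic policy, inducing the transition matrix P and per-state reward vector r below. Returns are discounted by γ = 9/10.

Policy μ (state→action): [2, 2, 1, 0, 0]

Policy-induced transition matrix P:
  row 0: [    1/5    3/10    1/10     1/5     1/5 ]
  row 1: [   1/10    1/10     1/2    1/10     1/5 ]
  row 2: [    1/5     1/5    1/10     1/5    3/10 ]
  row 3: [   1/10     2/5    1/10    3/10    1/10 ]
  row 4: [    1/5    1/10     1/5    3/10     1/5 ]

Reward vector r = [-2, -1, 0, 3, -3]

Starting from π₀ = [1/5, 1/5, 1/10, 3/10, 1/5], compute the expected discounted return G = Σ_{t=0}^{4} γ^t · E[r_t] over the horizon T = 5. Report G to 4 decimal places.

t=0: π = [0.2000, 0.2000, 0.1000, 0.3000, 0.2000], E[r] = -0.3000, γ^t·E[r] = -0.300000, running G = -0.300000
t=1: π = [0.1500, 0.2400, 0.2000, 0.2300, 0.1800], E[r] = -0.3900, γ^t·E[r] = -0.351000, running G = -0.651000
t=2: π = [0.1530, 0.2190, 0.2140, 0.2170, 0.1970], E[r] = -0.4650, γ^t·E[r] = -0.376650, running G = -1.027650
t=3: π = [0.1564, 0.2171, 0.2073, 0.2195, 0.1997], E[r] = -0.4705, γ^t·E[r] = -0.342995, running G = -1.370645
t=4: π = [0.1563, 0.2179, 0.2068, 0.2202, 0.1988], E[r] = -0.4663, γ^t·E[r] = -0.305907, running G = -1.676551

G = -1.6766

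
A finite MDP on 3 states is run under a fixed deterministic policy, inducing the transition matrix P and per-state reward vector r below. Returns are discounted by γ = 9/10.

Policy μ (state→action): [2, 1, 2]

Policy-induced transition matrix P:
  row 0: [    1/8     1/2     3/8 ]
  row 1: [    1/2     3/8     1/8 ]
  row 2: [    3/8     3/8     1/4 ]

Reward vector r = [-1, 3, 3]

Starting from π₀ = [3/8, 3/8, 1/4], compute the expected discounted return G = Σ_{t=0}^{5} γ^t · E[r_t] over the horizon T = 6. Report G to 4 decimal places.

t=0: π = [0.3750, 0.3750, 0.2500], E[r] = 1.5000, γ^t·E[r] = 1.500000, running G = 1.500000
t=1: π = [0.3281, 0.4219, 0.2500], E[r] = 1.6875, γ^t·E[r] = 1.518750, running G = 3.018750
t=2: π = [0.3457, 0.4160, 0.2383], E[r] = 1.6172, γ^t·E[r] = 1.309922, running G = 4.328672
t=3: π = [0.3406, 0.4182, 0.2412], E[r] = 1.6377, γ^t·E[r] = 1.193880, running G = 5.522552
t=4: π = [0.3421, 0.4176, 0.2403], E[r] = 1.6315, γ^t·E[r] = 1.070407, running G = 6.592959
t=5: π = [0.3417, 0.4178, 0.2406], E[r] = 1.6333, γ^t·E[r] = 0.964475, running G = 7.557434

G = 7.5574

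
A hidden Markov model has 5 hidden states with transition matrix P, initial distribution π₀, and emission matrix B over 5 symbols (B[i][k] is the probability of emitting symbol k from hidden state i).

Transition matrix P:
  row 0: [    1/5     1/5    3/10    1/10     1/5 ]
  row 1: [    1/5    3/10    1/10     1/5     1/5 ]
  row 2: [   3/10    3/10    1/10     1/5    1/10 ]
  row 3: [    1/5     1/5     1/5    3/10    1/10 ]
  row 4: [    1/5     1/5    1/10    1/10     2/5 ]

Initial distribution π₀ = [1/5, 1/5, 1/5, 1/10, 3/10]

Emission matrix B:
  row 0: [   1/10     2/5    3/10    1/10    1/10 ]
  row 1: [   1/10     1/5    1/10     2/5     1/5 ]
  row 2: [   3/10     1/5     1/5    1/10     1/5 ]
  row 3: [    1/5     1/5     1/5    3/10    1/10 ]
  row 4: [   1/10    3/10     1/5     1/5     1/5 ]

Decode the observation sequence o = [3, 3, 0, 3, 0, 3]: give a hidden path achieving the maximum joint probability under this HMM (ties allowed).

path = [1, 1, 3, 3, 2, 1]

t=0: δ = [2.000e-02, 8.000e-02, 2.000e-02, 3.000e-02, 6.000e-02]  (obs o_0=3)
t=1: δ = [1.600e-03, 9.600e-03, 8.000e-04, 4.800e-03, 4.800e-03]  ψ = [1, 1, 1, 1, 4]  (obs o_1=3)
t=2: δ = [1.920e-04, 2.880e-04, 2.880e-04, 3.840e-04, 1.920e-04]  ψ = [1, 1, 1, 1, 1]  (obs o_2=0)
t=3: δ = [8.640e-06, 3.456e-05, 7.680e-06, 3.456e-05, 1.536e-05]  ψ = [2, 1, 3, 3, 4]  (obs o_3=3)
t=4: δ = [6.912e-07, 1.037e-06, 2.074e-06, 2.074e-06, 6.912e-07]  ψ = [1, 1, 3, 3, 1]  (obs o_4=0)
t=5: δ = [6.221e-08, 2.488e-07, 4.147e-08, 1.866e-07, 5.530e-08]  ψ = [2, 2, 3, 3, 4]  (obs o_5=3)
backtrack: best end state = 1; path = [1, 1, 3, 3, 2, 1]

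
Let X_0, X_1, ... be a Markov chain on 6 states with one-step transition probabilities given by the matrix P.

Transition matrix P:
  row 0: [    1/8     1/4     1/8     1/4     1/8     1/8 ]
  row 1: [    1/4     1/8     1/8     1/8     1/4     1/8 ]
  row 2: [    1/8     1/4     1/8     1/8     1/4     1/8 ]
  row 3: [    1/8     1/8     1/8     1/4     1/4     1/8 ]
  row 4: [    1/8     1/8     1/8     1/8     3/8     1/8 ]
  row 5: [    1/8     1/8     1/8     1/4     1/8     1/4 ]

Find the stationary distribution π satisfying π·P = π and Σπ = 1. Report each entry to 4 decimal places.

Balance equations π_j = Σ_i π_i·P[i][j]:
  π_0 = 1/8·π_0 + 1/4·π_1 + 1/8·π_2 + 1/8·π_3 + 1/8·π_4 + 1/8·π_5
  π_1 = 1/4·π_0 + 1/8·π_1 + 1/4·π_2 + 1/8·π_3 + 1/8·π_4 + 1/8·π_5
  π_2 = 1/8·π_0 + 1/8·π_1 + 1/8·π_2 + 1/8·π_3 + 1/8·π_4 + 1/8·π_5
  π_3 = 1/4·π_0 + 1/8·π_1 + 1/8·π_2 + 1/4·π_3 + 1/8·π_4 + 1/4·π_5
  π_4 = 1/8·π_0 + 1/4·π_1 + 1/4·π_2 + 1/4·π_3 + 3/8·π_4 + 1/8·π_5
  normalize: π_0 + π_1 + π_2 + π_3 + π_4 + π_5 = 1
Solving the linear system gives exactly π = [73/504, 10/63, 1/8, 649/3528, 863/3528, 1/7].

π = [0.1448, 0.1587, 0.1250, 0.1840, 0.2446, 0.1429]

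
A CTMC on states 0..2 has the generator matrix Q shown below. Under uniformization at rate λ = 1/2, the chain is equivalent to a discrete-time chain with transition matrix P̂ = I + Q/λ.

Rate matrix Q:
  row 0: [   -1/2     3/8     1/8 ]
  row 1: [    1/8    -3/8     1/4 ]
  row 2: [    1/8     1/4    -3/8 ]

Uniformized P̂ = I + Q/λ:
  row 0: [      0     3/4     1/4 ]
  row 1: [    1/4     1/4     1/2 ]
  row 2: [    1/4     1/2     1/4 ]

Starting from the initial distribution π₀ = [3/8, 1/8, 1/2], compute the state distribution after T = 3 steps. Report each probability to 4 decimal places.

t=0: π = [0.3750, 0.1250, 0.5000]
t=1: π = [0.1563, 0.5625, 0.2813]
t=2: π = [0.2109, 0.3984, 0.3906]
t=3: π = [0.1973, 0.4531, 0.3496]

π = [0.1973, 0.4531, 0.3496]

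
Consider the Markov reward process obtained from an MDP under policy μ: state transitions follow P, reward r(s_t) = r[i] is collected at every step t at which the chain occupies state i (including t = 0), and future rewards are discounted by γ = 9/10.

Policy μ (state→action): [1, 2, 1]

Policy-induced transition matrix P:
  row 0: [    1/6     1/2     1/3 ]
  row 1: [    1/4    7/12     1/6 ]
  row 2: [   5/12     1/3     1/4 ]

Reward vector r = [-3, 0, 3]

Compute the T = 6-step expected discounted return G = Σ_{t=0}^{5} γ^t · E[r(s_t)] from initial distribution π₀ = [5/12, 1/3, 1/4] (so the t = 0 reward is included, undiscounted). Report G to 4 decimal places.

G = -0.8091

t=0: π = [0.4167, 0.3333, 0.2500], E[r] = -0.5000, γ^t·E[r] = -0.500000, running G = -0.500000
t=1: π = [0.2569, 0.4861, 0.2569], E[r] = 0.0000, γ^t·E[r] = 0.000000, running G = -0.500000
t=2: π = [0.2714, 0.4977, 0.2309], E[r] = -0.1215, γ^t·E[r] = -0.098438, running G = -0.598438
t=3: π = [0.2659, 0.5030, 0.2311], E[r] = -0.1042, γ^t·E[r] = -0.075938, running G = -0.674375
t=4: π = [0.2664, 0.5034, 0.2302], E[r] = -0.1084, γ^t·E[r] = -0.071112, running G = -0.745487
t=5: π = [0.2662, 0.5036, 0.2302], E[r] = -0.1078, γ^t·E[r] = -0.063645, running G = -0.809132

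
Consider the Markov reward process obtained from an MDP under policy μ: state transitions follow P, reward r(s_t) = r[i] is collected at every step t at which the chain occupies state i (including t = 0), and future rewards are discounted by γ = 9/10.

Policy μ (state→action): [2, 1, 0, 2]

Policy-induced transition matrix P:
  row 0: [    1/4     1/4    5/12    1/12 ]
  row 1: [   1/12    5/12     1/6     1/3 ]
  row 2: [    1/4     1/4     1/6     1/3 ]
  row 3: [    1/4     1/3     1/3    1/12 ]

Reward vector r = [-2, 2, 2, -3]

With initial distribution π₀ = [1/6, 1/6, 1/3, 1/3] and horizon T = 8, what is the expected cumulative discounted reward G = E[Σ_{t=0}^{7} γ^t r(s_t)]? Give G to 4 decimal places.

t=0: π = [0.1667, 0.1667, 0.3333, 0.3333], E[r] = -0.3333, γ^t·E[r] = -0.333333, running G = -0.333333
t=1: π = [0.2222, 0.3056, 0.2639, 0.2083], E[r] = 0.0694, γ^t·E[r] = 0.062500, running G = -0.270833
t=2: π = [0.1991, 0.3183, 0.2569, 0.2257], E[r] = 0.0752, γ^t·E[r] = 0.060938, running G = -0.209896
t=3: π = [0.1970, 0.3219, 0.2541, 0.2271], E[r] = 0.0765, γ^t·E[r] = 0.055758, running G = -0.154138
t=4: π = [0.1964, 0.3226, 0.2538, 0.2273], E[r] = 0.0780, γ^t·E[r] = 0.051189, running G = -0.102949
t=5: π = [0.1962, 0.3227, 0.2536, 0.2274], E[r] = 0.0780, γ^t·E[r] = 0.046038, running G = -0.056911
t=6: π = [0.1962, 0.3227, 0.2536, 0.2274], E[r] = 0.0780, γ^t·E[r] = 0.041473, running G = -0.015439
t=7: π = [0.1962, 0.3227, 0.2536, 0.2274], E[r] = 0.0780, γ^t·E[r] = 0.037324, running G = 0.021885

G = 0.0219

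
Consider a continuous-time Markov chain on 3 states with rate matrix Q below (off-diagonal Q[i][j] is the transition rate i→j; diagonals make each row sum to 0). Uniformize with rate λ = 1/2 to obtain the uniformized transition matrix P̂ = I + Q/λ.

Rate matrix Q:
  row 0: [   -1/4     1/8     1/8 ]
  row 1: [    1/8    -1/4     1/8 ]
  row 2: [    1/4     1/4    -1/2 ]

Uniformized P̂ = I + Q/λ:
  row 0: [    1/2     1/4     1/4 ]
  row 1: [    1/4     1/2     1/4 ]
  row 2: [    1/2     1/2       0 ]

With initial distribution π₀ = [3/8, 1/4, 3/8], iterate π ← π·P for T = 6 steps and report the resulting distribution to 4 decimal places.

t=0: π = [0.3750, 0.2500, 0.3750]
t=1: π = [0.4375, 0.4063, 0.1563]
t=2: π = [0.3984, 0.3906, 0.2109]
t=3: π = [0.4023, 0.4004, 0.1973]
t=4: π = [0.3999, 0.3994, 0.2007]
t=5: π = [0.4001, 0.4000, 0.1998]
t=6: π = [0.4000, 0.4000, 0.2000]

π = [0.4000, 0.4000, 0.2000]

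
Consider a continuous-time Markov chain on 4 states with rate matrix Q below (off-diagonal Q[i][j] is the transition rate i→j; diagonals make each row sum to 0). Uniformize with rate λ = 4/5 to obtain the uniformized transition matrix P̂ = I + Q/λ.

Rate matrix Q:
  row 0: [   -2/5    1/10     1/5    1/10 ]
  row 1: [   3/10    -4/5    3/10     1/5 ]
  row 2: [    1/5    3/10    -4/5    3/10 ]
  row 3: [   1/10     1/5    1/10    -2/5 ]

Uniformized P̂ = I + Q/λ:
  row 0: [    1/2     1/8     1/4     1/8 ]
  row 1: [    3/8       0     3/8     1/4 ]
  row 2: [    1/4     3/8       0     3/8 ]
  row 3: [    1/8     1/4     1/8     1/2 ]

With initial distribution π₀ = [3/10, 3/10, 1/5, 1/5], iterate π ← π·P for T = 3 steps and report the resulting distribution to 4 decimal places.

π = [0.3156, 0.1844, 0.1906, 0.3094]

t=0: π = [0.3000, 0.3000, 0.2000, 0.2000]
t=1: π = [0.3375, 0.1625, 0.2125, 0.2875]
t=2: π = [0.3188, 0.1938, 0.1813, 0.3063]
t=3: π = [0.3156, 0.1844, 0.1906, 0.3094]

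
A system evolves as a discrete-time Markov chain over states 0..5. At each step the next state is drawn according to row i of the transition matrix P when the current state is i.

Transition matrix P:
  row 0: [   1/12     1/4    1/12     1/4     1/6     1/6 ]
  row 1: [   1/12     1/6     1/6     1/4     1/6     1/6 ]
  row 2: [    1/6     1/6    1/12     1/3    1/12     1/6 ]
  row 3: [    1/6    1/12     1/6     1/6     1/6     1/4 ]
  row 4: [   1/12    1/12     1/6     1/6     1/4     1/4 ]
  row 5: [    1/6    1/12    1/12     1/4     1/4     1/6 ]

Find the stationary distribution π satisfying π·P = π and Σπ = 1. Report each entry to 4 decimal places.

Balance equations π_j = Σ_i π_i·P[i][j]:
  π_0 = 1/12·π_0 + 1/12·π_1 + 1/6·π_2 + 1/6·π_3 + 1/12·π_4 + 1/6·π_5
  π_1 = 1/4·π_0 + 1/6·π_1 + 1/6·π_2 + 1/12·π_3 + 1/12·π_4 + 1/12·π_5
  π_2 = 1/12·π_0 + 1/6·π_1 + 1/12·π_2 + 1/6·π_3 + 1/6·π_4 + 1/12·π_5
  π_3 = 1/4·π_0 + 1/4·π_1 + 1/3·π_2 + 1/6·π_3 + 1/6·π_4 + 1/4·π_5
  π_4 = 1/6·π_0 + 1/6·π_1 + 1/12·π_2 + 1/6·π_3 + 1/4·π_4 + 1/4·π_5
  normalize: π_0 + π_1 + π_2 + π_3 + π_4 + π_5 = 1
Solving the linear system gives exactly π = [34701/267658, 16883/133829, 17183/133829, 60531/267658, 50437/267658, 53857/267658].

π = [0.1296, 0.1262, 0.1284, 0.2262, 0.1884, 0.2012]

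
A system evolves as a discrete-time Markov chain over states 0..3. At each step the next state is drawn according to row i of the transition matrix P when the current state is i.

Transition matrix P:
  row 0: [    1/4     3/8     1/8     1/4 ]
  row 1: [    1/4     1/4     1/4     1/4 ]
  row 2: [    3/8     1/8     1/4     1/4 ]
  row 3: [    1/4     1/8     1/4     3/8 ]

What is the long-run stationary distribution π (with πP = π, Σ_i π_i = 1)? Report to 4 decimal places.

π = [0.2769, 0.2220, 0.2154, 0.2857]

Balance equations π_j = Σ_i π_i·P[i][j]:
  π_0 = 1/4·π_0 + 1/4·π_1 + 3/8·π_2 + 1/4·π_3
  π_1 = 3/8·π_0 + 1/4·π_1 + 1/8·π_2 + 1/8·π_3
  π_2 = 1/8·π_0 + 1/4·π_1 + 1/4·π_2 + 1/4·π_3
  normalize: π_0 + π_1 + π_2 + π_3 = 1
Solving the linear system gives exactly π = [18/65, 101/455, 14/65, 2/7].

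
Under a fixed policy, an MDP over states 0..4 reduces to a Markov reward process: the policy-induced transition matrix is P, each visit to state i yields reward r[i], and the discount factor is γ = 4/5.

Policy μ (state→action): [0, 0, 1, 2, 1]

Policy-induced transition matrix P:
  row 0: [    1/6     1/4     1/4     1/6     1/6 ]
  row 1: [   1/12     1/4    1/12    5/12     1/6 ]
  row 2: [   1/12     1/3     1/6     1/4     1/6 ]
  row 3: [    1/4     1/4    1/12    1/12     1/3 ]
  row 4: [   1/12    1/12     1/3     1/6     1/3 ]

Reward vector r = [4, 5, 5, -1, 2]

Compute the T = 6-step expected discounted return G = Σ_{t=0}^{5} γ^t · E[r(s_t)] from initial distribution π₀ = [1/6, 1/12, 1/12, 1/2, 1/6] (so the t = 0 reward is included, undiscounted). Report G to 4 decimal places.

G = 9.1147

t=0: π = [0.1667, 0.0833, 0.0833, 0.5000, 0.1667], E[r] = 1.3333, γ^t·E[r] = 1.333333, running G = 1.333333
t=1: π = [0.1806, 0.2292, 0.1597, 0.1528, 0.2778], E[r] = 3.0694, γ^t·E[r] = 2.455556, running G = 3.788889
t=2: π = [0.1238, 0.2170, 0.1962, 0.2245, 0.2384], E[r] = 2.8137, γ^t·E[r] = 1.800741, running G = 5.589630
t=3: π = [0.1311, 0.2266, 0.1799, 0.2186, 0.2438], E[r] = 2.8261, γ^t·E[r] = 1.446963, running G = 7.036593
t=4: π = [0.1307, 0.2244, 0.1811, 0.2201, 0.2437], E[r] = 2.8175, γ^t·E[r] = 1.154058, running G = 8.190650
t=5: π = [0.1309, 0.2245, 0.1811, 0.2195, 0.2440], E[r] = 2.8201, γ^t·E[r] = 0.924100, running G = 9.114750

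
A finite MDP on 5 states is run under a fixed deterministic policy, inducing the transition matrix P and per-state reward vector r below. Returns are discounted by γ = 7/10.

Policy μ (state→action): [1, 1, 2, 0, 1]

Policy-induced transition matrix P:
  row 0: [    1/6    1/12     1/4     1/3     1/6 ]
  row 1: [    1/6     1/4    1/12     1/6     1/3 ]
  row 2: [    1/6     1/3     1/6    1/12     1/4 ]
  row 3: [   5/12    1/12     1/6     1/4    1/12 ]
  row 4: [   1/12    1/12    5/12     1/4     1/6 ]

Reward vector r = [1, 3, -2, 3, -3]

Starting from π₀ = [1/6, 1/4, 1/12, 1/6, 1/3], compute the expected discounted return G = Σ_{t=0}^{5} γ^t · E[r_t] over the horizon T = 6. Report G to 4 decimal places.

G = 0.8126

t=0: π = [0.1667, 0.2500, 0.0833, 0.1667, 0.3333], E[r] = 0.2500, γ^t·E[r] = 0.250000, running G = 0.250000
t=1: π = [0.1806, 0.1458, 0.2431, 0.2292, 0.2014], E[r] = 0.2153, γ^t·E[r] = 0.150694, running G = 0.400694
t=2: π = [0.2072, 0.1684, 0.2199, 0.2124, 0.1921], E[r] = 0.3333, γ^t·E[r] = 0.163333, running G = 0.564028
t=3: π = [0.2038, 0.1664, 0.2179, 0.2166, 0.1954], E[r] = 0.3307, γ^t·E[r] = 0.113424, running G = 0.677451
t=4: π = [0.2045, 0.1655, 0.2186, 0.2168, 0.1945], E[r] = 0.3308, γ^t·E[r] = 0.079420, running G = 0.756871
t=5: π = [0.2047, 0.1656, 0.2185, 0.2168, 0.1944], E[r] = 0.3315, γ^t·E[r] = 0.055718, running G = 0.812589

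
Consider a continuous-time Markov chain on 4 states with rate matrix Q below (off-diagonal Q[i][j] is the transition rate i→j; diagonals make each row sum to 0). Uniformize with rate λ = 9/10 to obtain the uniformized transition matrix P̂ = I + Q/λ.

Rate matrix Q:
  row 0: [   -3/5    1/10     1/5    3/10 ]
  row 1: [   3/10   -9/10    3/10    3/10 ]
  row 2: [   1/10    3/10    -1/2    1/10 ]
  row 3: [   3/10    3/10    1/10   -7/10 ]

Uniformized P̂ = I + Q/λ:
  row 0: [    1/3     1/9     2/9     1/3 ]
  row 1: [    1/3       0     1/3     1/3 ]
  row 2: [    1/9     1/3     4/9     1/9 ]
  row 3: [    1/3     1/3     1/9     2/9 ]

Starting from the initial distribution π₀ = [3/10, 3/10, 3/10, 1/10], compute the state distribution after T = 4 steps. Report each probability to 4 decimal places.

t=0: π = [0.3000, 0.3000, 0.3000, 0.1000]
t=1: π = [0.2667, 0.1667, 0.3111, 0.2556]
t=2: π = [0.2642, 0.2185, 0.2815, 0.2358]
t=3: π = [0.2708, 0.2018, 0.2829, 0.2446]
t=4: π = [0.2705, 0.2059, 0.2803, 0.2433]

π = [0.2705, 0.2059, 0.2803, 0.2433]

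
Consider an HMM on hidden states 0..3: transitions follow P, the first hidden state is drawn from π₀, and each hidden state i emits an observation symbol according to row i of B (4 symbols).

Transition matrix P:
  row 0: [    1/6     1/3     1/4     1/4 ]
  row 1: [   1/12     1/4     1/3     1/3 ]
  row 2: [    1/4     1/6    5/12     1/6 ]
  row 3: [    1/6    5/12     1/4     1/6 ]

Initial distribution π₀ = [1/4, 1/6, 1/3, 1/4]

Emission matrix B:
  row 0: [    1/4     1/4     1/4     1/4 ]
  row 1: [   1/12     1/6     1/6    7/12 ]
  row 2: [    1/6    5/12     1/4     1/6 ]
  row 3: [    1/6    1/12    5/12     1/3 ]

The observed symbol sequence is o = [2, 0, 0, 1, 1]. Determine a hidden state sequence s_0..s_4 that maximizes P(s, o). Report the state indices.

path = [2, 2, 2, 2, 2]

t=0: δ = [6.250e-02, 2.778e-02, 8.333e-02, 1.042e-01]  (obs o_0=2)
t=1: δ = [5.208e-03, 3.617e-03, 5.787e-03, 2.894e-03]  ψ = [2, 3, 2, 3]  (obs o_1=0)
t=2: δ = [3.617e-04, 1.447e-04, 4.019e-04, 2.170e-04]  ψ = [2, 0, 2, 0]  (obs o_2=0)
t=3: δ = [2.512e-05, 2.009e-05, 6.977e-05, 7.535e-06]  ψ = [2, 0, 2, 0]  (obs o_3=1)
t=4: δ = [4.361e-06, 1.938e-06, 1.211e-05, 9.690e-07]  ψ = [2, 2, 2, 2]  (obs o_4=1)
backtrack: best end state = 2; path = [2, 2, 2, 2, 2]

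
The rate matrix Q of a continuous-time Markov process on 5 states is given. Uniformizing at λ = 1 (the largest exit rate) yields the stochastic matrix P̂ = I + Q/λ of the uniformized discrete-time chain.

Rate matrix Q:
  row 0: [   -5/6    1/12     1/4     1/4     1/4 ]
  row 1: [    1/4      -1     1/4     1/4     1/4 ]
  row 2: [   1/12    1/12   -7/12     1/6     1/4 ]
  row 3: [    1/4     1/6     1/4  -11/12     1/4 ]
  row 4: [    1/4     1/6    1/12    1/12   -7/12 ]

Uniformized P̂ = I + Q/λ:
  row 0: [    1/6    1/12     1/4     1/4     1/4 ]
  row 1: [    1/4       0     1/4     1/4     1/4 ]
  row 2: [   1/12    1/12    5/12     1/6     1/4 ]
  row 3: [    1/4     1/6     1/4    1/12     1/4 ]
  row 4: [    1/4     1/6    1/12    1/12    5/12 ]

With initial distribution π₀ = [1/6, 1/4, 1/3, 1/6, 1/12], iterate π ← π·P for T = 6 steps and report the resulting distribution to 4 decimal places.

π = [0.1938, 0.1119, 0.2400, 0.1543, 0.3000]

t=0: π = [0.1667, 0.2500, 0.3333, 0.1667, 0.0833]
t=1: π = [0.1806, 0.0833, 0.2917, 0.1806, 0.2639]
t=2: π = [0.1863, 0.1134, 0.2546, 0.1516, 0.2940]
t=3: π = [0.1920, 0.1110, 0.2434, 0.1545, 0.2990]
t=4: π = [0.1934, 0.1119, 0.2407, 0.1541, 0.2998]
t=5: π = [0.1938, 0.1118, 0.2402, 0.1543, 0.3000]
t=6: π = [0.1938, 0.1119, 0.2400, 0.1543, 0.3000]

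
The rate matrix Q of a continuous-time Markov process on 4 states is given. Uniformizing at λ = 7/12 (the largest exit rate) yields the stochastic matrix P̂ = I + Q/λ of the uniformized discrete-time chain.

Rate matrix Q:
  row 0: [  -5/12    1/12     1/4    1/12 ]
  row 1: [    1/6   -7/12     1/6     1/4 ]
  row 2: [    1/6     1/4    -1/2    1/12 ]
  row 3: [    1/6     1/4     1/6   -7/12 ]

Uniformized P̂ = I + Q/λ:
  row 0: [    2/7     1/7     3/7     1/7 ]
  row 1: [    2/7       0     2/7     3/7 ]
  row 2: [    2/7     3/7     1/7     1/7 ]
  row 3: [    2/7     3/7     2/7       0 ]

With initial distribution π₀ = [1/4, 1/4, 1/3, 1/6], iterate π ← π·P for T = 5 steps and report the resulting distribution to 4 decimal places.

t=0: π = [0.2500, 0.2500, 0.3333, 0.1667]
t=1: π = [0.2857, 0.2500, 0.2738, 0.1905]
t=2: π = [0.2857, 0.2398, 0.2874, 0.1871]
t=3: π = [0.2857, 0.2442, 0.2855, 0.1846]
t=4: π = [0.2857, 0.2423, 0.2857, 0.1862]
t=5: π = [0.2857, 0.2431, 0.2857, 0.1855]

π = [0.2857, 0.2431, 0.2857, 0.1855]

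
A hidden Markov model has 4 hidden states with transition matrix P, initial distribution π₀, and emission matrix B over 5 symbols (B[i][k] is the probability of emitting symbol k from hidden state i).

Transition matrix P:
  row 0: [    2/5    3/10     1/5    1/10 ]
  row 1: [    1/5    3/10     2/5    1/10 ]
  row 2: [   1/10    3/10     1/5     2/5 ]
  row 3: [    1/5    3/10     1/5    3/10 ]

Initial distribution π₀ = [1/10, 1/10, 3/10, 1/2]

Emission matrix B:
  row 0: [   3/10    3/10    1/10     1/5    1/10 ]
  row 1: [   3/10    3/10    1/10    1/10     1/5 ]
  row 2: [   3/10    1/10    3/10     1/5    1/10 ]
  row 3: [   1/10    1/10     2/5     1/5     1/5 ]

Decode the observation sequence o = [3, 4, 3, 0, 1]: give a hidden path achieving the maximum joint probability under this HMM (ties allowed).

path = [3, 1, 2, 1, 1]

t=0: δ = [2.000e-02, 1.000e-02, 6.000e-02, 1.000e-01]  (obs o_0=3)
t=1: δ = [2.000e-03, 6.000e-03, 2.000e-03, 6.000e-03]  ψ = [3, 3, 3, 3]  (obs o_1=4)
t=2: δ = [2.400e-04, 1.800e-04, 4.800e-04, 3.600e-04]  ψ = [1, 1, 1, 3]  (obs o_2=3)
t=3: δ = [2.880e-05, 4.320e-05, 2.880e-05, 1.920e-05]  ψ = [0, 2, 2, 2]  (obs o_3=0)
t=4: δ = [3.456e-06, 3.888e-06, 1.728e-06, 1.152e-06]  ψ = [0, 1, 1, 2]  (obs o_4=1)
backtrack: best end state = 1; path = [3, 1, 2, 1, 1]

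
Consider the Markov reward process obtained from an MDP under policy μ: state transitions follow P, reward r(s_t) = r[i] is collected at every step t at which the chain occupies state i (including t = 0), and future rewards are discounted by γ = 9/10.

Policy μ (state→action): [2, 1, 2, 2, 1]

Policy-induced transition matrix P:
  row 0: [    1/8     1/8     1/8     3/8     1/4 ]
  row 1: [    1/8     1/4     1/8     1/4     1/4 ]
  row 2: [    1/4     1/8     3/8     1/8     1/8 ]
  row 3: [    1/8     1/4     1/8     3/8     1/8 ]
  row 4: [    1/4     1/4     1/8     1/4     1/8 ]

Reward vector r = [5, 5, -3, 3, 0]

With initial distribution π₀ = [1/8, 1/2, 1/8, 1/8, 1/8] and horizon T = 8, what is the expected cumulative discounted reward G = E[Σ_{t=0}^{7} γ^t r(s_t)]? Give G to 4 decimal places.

t=0: π = [0.1250, 0.5000, 0.1250, 0.1250, 0.1250], E[r] = 3.1250, γ^t·E[r] = 3.125000, running G = 3.125000
t=1: π = [0.1563, 0.2188, 0.1563, 0.2656, 0.2031], E[r] = 2.2031, γ^t·E[r] = 1.982813, running G = 5.107813
t=2: π = [0.1699, 0.2109, 0.1641, 0.2832, 0.1719], E[r] = 2.2617, γ^t·E[r] = 1.831992, running G = 6.939805
t=3: π = [0.1670, 0.2083, 0.1660, 0.2861, 0.1726], E[r] = 2.2366, γ^t·E[r] = 1.630461, running G = 8.570266
t=4: π = [0.1673, 0.2084, 0.1665, 0.2859, 0.1719], E[r] = 2.2367, γ^t·E[r] = 1.467475, running G = 10.037741
t=5: π = [0.1673, 0.2083, 0.1666, 0.2858, 0.1720], E[r] = 2.2355, γ^t·E[r] = 1.320041, running G = 11.357782
t=6: π = [0.1673, 0.2083, 0.1667, 0.2858, 0.1719], E[r] = 2.2354, γ^t·E[r] = 1.187976, running G = 12.545758
t=7: π = [0.1673, 0.2083, 0.1667, 0.2858, 0.1719], E[r] = 2.2353, γ^t·E[r] = 1.069150, running G = 13.614908

G = 13.6149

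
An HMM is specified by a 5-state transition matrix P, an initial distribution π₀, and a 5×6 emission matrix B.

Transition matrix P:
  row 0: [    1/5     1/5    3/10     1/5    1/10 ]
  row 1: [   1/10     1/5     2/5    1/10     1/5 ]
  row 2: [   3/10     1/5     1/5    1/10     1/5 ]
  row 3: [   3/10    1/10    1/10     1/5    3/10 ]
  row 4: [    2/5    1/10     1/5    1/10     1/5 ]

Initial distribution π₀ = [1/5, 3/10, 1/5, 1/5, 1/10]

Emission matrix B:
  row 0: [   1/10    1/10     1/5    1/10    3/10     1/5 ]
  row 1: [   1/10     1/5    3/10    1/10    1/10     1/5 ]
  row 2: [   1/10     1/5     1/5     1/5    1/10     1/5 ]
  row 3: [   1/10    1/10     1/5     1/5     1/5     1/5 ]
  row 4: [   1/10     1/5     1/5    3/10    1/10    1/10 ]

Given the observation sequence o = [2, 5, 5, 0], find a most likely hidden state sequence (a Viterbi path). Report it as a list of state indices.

t=0: δ = [4.000e-02, 9.000e-02, 4.000e-02, 4.000e-02, 2.000e-02]  (obs o_0=2)
t=1: δ = [2.400e-03, 3.600e-03, 7.200e-03, 1.800e-03, 1.800e-03]  ψ = [2, 1, 1, 1, 1]  (obs o_1=5)
t=2: δ = [4.320e-04, 2.880e-04, 2.880e-04, 1.440e-04, 1.440e-04]  ψ = [2, 2, 1, 2, 2]  (obs o_2=5)
t=3: δ = [8.640e-06, 8.640e-06, 1.296e-05, 8.640e-06, 5.760e-06]  ψ = [0, 0, 0, 0, 1]  (obs o_3=0)
backtrack: best end state = 2; path = [1, 2, 0, 2]

path = [1, 2, 0, 2]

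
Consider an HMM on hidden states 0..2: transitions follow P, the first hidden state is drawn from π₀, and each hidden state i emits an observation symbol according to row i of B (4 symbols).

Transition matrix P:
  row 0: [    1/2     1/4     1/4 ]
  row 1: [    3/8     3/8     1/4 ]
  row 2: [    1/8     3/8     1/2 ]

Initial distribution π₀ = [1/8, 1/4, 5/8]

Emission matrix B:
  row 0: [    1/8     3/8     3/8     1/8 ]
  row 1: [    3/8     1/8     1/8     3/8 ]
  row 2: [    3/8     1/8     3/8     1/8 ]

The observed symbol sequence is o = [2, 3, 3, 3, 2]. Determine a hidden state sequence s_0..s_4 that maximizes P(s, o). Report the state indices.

t=0: δ = [4.688e-02, 3.125e-02, 2.344e-01]  (obs o_0=2)
t=1: δ = [3.662e-03, 3.296e-02, 1.465e-02]  ψ = [2, 2, 2]  (obs o_1=3)
t=2: δ = [1.545e-03, 4.635e-03, 1.030e-03]  ψ = [1, 1, 1]  (obs o_2=3)
t=3: δ = [2.173e-04, 6.518e-04, 1.448e-04]  ψ = [1, 1, 1]  (obs o_3=3)
t=4: δ = [9.166e-05, 3.055e-05, 6.110e-05]  ψ = [1, 1, 1]  (obs o_4=2)
backtrack: best end state = 0; path = [2, 1, 1, 1, 0]

path = [2, 1, 1, 1, 0]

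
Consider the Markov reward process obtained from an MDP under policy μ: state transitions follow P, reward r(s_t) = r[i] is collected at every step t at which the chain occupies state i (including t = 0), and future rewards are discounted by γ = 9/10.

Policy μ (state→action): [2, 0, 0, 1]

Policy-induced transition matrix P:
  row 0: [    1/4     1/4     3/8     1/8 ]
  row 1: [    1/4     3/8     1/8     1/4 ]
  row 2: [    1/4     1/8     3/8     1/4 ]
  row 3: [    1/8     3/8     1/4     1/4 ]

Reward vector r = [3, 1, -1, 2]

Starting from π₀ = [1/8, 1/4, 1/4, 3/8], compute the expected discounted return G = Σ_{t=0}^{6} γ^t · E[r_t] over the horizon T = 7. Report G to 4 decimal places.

t=0: π = [0.1250, 0.2500, 0.2500, 0.3750], E[r] = 1.1250, γ^t·E[r] = 1.125000, running G = 1.125000
t=1: π = [0.2031, 0.2969, 0.2656, 0.2344], E[r] = 1.1094, γ^t·E[r] = 0.998438, running G = 2.123438
t=2: π = [0.2207, 0.2832, 0.2715, 0.2246], E[r] = 1.1230, γ^t·E[r] = 0.909668, running G = 3.033105
t=3: π = [0.2219, 0.2795, 0.2761, 0.2224], E[r] = 1.1140, γ^t·E[r] = 0.812116, running G = 3.845221
t=4: π = [0.2222, 0.2782, 0.2773, 0.2223], E[r] = 1.1120, γ^t·E[r] = 0.729603, running G = 4.574824
t=5: π = [0.2222, 0.2779, 0.2777, 0.2222], E[r] = 1.1113, γ^t·E[r] = 0.656235, running G = 5.231059
t=6: π = [0.2222, 0.2778, 0.2777, 0.2222], E[r] = 1.1112, γ^t·E[r] = 0.590522, running G = 5.821581

G = 5.8216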